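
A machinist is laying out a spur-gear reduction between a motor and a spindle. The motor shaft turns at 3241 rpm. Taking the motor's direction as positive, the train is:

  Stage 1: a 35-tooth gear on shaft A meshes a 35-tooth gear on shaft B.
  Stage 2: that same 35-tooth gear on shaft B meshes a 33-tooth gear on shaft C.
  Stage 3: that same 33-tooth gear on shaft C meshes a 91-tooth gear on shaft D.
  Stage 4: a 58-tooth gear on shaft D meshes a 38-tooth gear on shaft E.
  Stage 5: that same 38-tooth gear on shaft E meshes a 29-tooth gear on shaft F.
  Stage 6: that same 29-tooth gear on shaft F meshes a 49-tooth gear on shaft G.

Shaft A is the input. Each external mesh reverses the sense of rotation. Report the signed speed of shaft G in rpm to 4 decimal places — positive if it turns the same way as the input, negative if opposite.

+1475.4945 rpm (same as input, |ω| = 1475.4945 rpm)

Stage 1 [35T→35T]: ω = 3241.0000×35/35 = 3241.0000 rpm, dir flips to −; running = −3241.0000
Stage 2 [35T→33T]: ω = 3241.0000×35/33 = 3437.4242 rpm, dir flips to +; running = +3437.4242
Stage 3 [33T→91T]: ω = 3437.4242×33/91 = 1246.5385 rpm, dir flips to −; running = −1246.5385
Stage 4 [58T→38T]: ω = 1246.5385×58/38 = 1902.6113 rpm, dir flips to +; running = +1902.6113
Stage 5 [38T→29T]: ω = 1902.6113×38/29 = 2493.0769 rpm, dir flips to −; running = −2493.0769
Stage 6 [29T→49T]: ω = 2493.0769×29/49 = 1475.4945 rpm, dir flips to +; running = +1475.4945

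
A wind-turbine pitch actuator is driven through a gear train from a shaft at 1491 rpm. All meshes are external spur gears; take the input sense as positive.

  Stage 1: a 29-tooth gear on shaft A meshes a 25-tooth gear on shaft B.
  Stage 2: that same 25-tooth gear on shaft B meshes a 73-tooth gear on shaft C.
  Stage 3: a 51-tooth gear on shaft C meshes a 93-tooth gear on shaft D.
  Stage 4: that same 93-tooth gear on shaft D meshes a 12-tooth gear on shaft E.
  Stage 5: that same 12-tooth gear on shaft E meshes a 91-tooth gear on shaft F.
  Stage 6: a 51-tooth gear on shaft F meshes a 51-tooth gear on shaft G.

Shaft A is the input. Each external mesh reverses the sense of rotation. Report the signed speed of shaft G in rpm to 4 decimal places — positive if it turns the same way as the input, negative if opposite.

Stage 1 [29T→25T]: ω = 1491.0000×29/25 = 1729.5600 rpm, dir flips to −; running = −1729.5600
Stage 2 [25T→73T]: ω = 1729.5600×25/73 = 592.3151 rpm, dir flips to +; running = +592.3151
Stage 3 [51T→93T]: ω = 592.3151×51/93 = 324.8179 rpm, dir flips to −; running = −324.8179
Stage 4 [93T→12T]: ω = 324.8179×93/12 = 2517.3390 rpm, dir flips to +; running = +2517.3390
Stage 5 [12T→91T]: ω = 2517.3390×12/91 = 331.9568 rpm, dir flips to −; running = −331.9568
Stage 6 [51T→51T]: ω = 331.9568×51/51 = 331.9568 rpm, dir flips to +; running = +331.9568

+331.9568 rpm (same as input, |ω| = 331.9568 rpm)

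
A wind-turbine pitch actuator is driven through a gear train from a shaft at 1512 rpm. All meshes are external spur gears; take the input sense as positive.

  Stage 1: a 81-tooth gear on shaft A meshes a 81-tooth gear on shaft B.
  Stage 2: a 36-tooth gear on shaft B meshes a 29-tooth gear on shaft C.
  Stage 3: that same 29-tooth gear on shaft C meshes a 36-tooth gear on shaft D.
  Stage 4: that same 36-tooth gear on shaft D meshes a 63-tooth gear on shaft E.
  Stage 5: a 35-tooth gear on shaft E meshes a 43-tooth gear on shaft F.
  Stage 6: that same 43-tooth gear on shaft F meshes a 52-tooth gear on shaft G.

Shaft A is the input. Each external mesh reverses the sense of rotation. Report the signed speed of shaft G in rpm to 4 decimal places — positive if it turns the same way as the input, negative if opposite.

+581.5385 rpm (same as input, |ω| = 581.5385 rpm)

Stage 1 [81T→81T]: ω = 1512.0000×81/81 = 1512.0000 rpm, dir flips to −; running = −1512.0000
Stage 2 [36T→29T]: ω = 1512.0000×36/29 = 1876.9655 rpm, dir flips to +; running = +1876.9655
Stage 3 [29T→36T]: ω = 1876.9655×29/36 = 1512.0000 rpm, dir flips to −; running = −1512.0000
Stage 4 [36T→63T]: ω = 1512.0000×36/63 = 864.0000 rpm, dir flips to +; running = +864.0000
Stage 5 [35T→43T]: ω = 864.0000×35/43 = 703.2558 rpm, dir flips to −; running = −703.2558
Stage 6 [43T→52T]: ω = 703.2558×43/52 = 581.5385 rpm, dir flips to +; running = +581.5385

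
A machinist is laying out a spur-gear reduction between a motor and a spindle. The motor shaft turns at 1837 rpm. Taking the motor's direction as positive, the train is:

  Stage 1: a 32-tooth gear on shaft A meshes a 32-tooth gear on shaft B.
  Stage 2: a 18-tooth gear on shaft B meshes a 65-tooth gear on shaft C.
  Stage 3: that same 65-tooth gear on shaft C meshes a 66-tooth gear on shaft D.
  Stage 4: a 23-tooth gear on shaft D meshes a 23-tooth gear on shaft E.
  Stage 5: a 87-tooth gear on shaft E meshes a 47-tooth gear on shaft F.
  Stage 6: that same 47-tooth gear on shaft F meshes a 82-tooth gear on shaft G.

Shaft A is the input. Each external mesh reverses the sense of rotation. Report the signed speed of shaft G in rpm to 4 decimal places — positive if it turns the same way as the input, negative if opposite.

+531.5488 rpm (same as input, |ω| = 531.5488 rpm)

Stage 1 [32T→32T]: ω = 1837.0000×32/32 = 1837.0000 rpm, dir flips to −; running = −1837.0000
Stage 2 [18T→65T]: ω = 1837.0000×18/65 = 508.7077 rpm, dir flips to +; running = +508.7077
Stage 3 [65T→66T]: ω = 508.7077×65/66 = 501.0000 rpm, dir flips to −; running = −501.0000
Stage 4 [23T→23T]: ω = 501.0000×23/23 = 501.0000 rpm, dir flips to +; running = +501.0000
Stage 5 [87T→47T]: ω = 501.0000×87/47 = 927.3830 rpm, dir flips to −; running = −927.3830
Stage 6 [47T→82T]: ω = 927.3830×47/82 = 531.5488 rpm, dir flips to +; running = +531.5488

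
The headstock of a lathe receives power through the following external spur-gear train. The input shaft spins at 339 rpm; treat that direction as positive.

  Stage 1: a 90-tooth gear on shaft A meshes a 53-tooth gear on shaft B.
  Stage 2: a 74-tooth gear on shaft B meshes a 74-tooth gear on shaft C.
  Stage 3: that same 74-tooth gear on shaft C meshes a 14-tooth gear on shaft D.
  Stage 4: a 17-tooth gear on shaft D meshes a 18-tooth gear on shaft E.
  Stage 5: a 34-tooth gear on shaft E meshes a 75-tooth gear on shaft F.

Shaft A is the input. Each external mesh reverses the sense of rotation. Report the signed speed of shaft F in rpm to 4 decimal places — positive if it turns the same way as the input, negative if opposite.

-1302.7590 rpm (opposite to input, |ω| = 1302.7590 rpm)

Stage 1 [90T→53T]: ω = 339.0000×90/53 = 575.6604 rpm, dir flips to −; running = −575.6604
Stage 2 [74T→74T]: ω = 575.6604×74/74 = 575.6604 rpm, dir flips to +; running = +575.6604
Stage 3 [74T→14T]: ω = 575.6604×74/14 = 3042.7763 rpm, dir flips to −; running = −3042.7763
Stage 4 [17T→18T]: ω = 3042.7763×17/18 = 2873.7332 rpm, dir flips to +; running = +2873.7332
Stage 5 [34T→75T]: ω = 2873.7332×34/75 = 1302.7590 rpm, dir flips to −; running = −1302.7590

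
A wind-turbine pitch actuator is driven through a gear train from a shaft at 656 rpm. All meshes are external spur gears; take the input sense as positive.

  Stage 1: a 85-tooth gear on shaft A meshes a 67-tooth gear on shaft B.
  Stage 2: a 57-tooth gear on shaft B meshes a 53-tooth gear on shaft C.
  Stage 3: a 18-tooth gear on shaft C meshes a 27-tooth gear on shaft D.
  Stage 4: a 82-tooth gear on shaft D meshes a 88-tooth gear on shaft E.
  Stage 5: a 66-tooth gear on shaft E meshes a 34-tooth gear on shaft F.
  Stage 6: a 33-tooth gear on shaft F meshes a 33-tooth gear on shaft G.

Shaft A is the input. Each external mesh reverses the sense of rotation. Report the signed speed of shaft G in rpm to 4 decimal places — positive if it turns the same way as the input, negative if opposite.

+1079.3241 rpm (same as input, |ω| = 1079.3241 rpm)

Stage 1 [85T→67T]: ω = 656.0000×85/67 = 832.2388 rpm, dir flips to −; running = −832.2388
Stage 2 [57T→53T]: ω = 832.2388×57/53 = 895.0493 rpm, dir flips to +; running = +895.0493
Stage 3 [18T→27T]: ω = 895.0493×18/27 = 596.6995 rpm, dir flips to −; running = −596.6995
Stage 4 [82T→88T]: ω = 596.6995×82/88 = 556.0155 rpm, dir flips to +; running = +556.0155
Stage 5 [66T→34T]: ω = 556.0155×66/34 = 1079.3241 rpm, dir flips to −; running = −1079.3241
Stage 6 [33T→33T]: ω = 1079.3241×33/33 = 1079.3241 rpm, dir flips to +; running = +1079.3241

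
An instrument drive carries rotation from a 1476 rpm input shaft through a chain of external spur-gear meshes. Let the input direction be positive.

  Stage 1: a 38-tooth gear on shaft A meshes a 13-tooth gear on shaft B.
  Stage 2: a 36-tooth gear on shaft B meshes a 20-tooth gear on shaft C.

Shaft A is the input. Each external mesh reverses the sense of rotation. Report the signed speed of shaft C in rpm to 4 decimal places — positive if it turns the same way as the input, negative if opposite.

Stage 1 [38T→13T]: ω = 1476.0000×38/13 = 4314.4615 rpm, dir flips to −; running = −4314.4615
Stage 2 [36T→20T]: ω = 4314.4615×36/20 = 7766.0308 rpm, dir flips to +; running = +7766.0308

+7766.0308 rpm (same as input, |ω| = 7766.0308 rpm)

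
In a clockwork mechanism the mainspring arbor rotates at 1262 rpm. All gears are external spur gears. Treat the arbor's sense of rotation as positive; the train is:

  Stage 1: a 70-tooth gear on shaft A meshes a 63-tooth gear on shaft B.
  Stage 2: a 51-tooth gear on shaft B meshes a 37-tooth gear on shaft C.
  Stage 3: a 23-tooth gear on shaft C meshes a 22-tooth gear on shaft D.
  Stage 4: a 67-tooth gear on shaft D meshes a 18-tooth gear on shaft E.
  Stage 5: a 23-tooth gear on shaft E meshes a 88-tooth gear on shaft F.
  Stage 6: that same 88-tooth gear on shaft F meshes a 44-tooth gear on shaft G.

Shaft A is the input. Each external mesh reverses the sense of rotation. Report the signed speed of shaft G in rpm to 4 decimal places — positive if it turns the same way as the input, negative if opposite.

+3931.5872 rpm (same as input, |ω| = 3931.5872 rpm)

Stage 1 [70T→63T]: ω = 1262.0000×70/63 = 1402.2222 rpm, dir flips to −; running = −1402.2222
Stage 2 [51T→37T]: ω = 1402.2222×51/37 = 1932.7928 rpm, dir flips to +; running = +1932.7928
Stage 3 [23T→22T]: ω = 1932.7928×23/22 = 2020.6470 rpm, dir flips to −; running = −2020.6470
Stage 4 [67T→18T]: ω = 2020.6470×67/18 = 7521.2972 rpm, dir flips to +; running = +7521.2972
Stage 5 [23T→88T]: ω = 7521.2972×23/88 = 1965.7936 rpm, dir flips to −; running = −1965.7936
Stage 6 [88T→44T]: ω = 1965.7936×88/44 = 3931.5872 rpm, dir flips to +; running = +3931.5872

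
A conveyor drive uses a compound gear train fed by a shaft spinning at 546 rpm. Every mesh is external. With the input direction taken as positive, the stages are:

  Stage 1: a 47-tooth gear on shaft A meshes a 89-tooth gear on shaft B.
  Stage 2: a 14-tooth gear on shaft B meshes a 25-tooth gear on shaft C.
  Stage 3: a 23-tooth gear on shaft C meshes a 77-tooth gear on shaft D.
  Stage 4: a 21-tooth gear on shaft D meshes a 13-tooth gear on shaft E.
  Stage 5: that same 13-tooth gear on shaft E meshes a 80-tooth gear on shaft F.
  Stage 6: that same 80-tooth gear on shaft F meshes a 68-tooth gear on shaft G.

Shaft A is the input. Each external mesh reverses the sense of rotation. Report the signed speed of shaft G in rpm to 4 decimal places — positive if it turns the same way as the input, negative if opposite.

Stage 1 [47T→89T]: ω = 546.0000×47/89 = 288.3371 rpm, dir flips to −; running = −288.3371
Stage 2 [14T→25T]: ω = 288.3371×14/25 = 161.4688 rpm, dir flips to +; running = +161.4688
Stage 3 [23T→77T]: ω = 161.4688×23/77 = 48.2309 rpm, dir flips to −; running = −48.2309
Stage 4 [21T→13T]: ω = 48.2309×21/13 = 77.9115 rpm, dir flips to +; running = +77.9115
Stage 5 [13T→80T]: ω = 77.9115×13/80 = 12.6606 rpm, dir flips to −; running = −12.6606
Stage 6 [80T→68T]: ω = 12.6606×80/68 = 14.8948 rpm, dir flips to +; running = +14.8948

+14.8948 rpm (same as input, |ω| = 14.8948 rpm)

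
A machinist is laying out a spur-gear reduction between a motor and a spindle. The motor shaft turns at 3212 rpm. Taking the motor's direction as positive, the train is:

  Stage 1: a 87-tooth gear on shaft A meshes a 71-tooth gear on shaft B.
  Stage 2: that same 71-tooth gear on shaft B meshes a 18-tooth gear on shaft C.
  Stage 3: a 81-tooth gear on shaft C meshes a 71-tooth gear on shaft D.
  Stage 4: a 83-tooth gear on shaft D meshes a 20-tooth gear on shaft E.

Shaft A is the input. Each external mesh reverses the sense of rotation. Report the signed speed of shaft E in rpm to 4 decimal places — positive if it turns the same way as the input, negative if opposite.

+73501.6437 rpm (same as input, |ω| = 73501.6437 rpm)

Stage 1 [87T→71T]: ω = 3212.0000×87/71 = 3935.8310 rpm, dir flips to −; running = −3935.8310
Stage 2 [71T→18T]: ω = 3935.8310×71/18 = 15524.6667 rpm, dir flips to +; running = +15524.6667
Stage 3 [81T→71T]: ω = 15524.6667×81/71 = 17711.2394 rpm, dir flips to −; running = −17711.2394
Stage 4 [83T→20T]: ω = 17711.2394×83/20 = 73501.6437 rpm, dir flips to +; running = +73501.6437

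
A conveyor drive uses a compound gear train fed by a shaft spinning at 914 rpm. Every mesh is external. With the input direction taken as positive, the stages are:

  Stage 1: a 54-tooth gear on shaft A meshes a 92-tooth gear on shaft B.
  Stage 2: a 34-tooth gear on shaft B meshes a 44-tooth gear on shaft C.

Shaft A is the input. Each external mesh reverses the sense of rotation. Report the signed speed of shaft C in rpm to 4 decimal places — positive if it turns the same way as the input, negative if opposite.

+414.5514 rpm (same as input, |ω| = 414.5514 rpm)

Stage 1 [54T→92T]: ω = 914.0000×54/92 = 536.4783 rpm, dir flips to −; running = −536.4783
Stage 2 [34T→44T]: ω = 536.4783×34/44 = 414.5514 rpm, dir flips to +; running = +414.5514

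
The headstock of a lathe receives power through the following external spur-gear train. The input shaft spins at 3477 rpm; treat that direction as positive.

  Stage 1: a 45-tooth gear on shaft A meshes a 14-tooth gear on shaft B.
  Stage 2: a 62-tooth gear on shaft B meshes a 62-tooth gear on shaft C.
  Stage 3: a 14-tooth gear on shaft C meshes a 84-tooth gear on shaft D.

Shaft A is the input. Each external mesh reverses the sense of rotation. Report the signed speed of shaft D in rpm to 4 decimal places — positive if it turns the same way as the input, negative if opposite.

Stage 1 [45T→14T]: ω = 3477.0000×45/14 = 11176.0714 rpm, dir flips to −; running = −11176.0714
Stage 2 [62T→62T]: ω = 11176.0714×62/62 = 11176.0714 rpm, dir flips to +; running = +11176.0714
Stage 3 [14T→84T]: ω = 11176.0714×14/84 = 1862.6786 rpm, dir flips to −; running = −1862.6786

-1862.6786 rpm (opposite to input, |ω| = 1862.6786 rpm)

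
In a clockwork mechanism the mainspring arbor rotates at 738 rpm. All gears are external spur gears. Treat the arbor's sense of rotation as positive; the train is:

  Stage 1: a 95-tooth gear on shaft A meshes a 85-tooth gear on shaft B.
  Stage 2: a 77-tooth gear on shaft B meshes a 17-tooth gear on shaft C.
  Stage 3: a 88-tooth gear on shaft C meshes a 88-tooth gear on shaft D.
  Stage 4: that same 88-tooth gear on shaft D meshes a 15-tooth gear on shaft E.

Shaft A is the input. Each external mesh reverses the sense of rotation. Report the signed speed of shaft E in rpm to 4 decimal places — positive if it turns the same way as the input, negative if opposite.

Stage 1 [95T→85T]: ω = 738.0000×95/85 = 824.8235 rpm, dir flips to −; running = −824.8235
Stage 2 [77T→17T]: ω = 824.8235×77/17 = 3735.9654 rpm, dir flips to +; running = +3735.9654
Stage 3 [88T→88T]: ω = 3735.9654×88/88 = 3735.9654 rpm, dir flips to −; running = −3735.9654
Stage 4 [88T→15T]: ω = 3735.9654×88/15 = 21917.6637 rpm, dir flips to +; running = +21917.6637

+21917.6637 rpm (same as input, |ω| = 21917.6637 rpm)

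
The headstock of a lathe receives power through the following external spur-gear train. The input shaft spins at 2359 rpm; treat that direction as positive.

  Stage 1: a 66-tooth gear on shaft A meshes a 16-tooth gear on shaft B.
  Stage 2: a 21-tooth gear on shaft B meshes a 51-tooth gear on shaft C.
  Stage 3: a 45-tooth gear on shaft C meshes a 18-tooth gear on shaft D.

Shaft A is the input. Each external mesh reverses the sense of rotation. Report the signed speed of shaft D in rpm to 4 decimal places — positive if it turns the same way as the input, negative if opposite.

-10017.0772 rpm (opposite to input, |ω| = 10017.0772 rpm)

Stage 1 [66T→16T]: ω = 2359.0000×66/16 = 9730.8750 rpm, dir flips to −; running = −9730.8750
Stage 2 [21T→51T]: ω = 9730.8750×21/51 = 4006.8309 rpm, dir flips to +; running = +4006.8309
Stage 3 [45T→18T]: ω = 4006.8309×45/18 = 10017.0772 rpm, dir flips to −; running = −10017.0772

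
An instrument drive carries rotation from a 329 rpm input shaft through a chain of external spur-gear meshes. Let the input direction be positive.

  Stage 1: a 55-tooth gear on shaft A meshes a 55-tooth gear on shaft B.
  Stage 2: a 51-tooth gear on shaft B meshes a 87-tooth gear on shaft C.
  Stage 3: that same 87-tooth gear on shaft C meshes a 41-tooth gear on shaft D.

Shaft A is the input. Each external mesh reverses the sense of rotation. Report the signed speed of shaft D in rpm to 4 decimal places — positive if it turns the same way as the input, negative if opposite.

Stage 1 [55T→55T]: ω = 329.0000×55/55 = 329.0000 rpm, dir flips to −; running = −329.0000
Stage 2 [51T→87T]: ω = 329.0000×51/87 = 192.8621 rpm, dir flips to +; running = +192.8621
Stage 3 [87T→41T]: ω = 192.8621×87/41 = 409.2439 rpm, dir flips to −; running = −409.2439

-409.2439 rpm (opposite to input, |ω| = 409.2439 rpm)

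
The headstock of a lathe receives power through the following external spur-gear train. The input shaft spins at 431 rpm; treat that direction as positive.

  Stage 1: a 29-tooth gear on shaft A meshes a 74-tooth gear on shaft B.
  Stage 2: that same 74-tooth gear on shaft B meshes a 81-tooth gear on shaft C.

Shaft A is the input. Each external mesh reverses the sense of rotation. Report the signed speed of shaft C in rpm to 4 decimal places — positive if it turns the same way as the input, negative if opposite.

+154.3086 rpm (same as input, |ω| = 154.3086 rpm)

Stage 1 [29T→74T]: ω = 431.0000×29/74 = 168.9054 rpm, dir flips to −; running = −168.9054
Stage 2 [74T→81T]: ω = 168.9054×74/81 = 154.3086 rpm, dir flips to +; running = +154.3086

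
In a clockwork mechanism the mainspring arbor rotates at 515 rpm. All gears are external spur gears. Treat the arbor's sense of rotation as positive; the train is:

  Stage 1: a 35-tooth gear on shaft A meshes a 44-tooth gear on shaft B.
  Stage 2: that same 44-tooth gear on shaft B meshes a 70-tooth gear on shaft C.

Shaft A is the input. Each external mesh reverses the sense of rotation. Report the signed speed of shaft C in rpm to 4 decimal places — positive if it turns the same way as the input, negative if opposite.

Stage 1 [35T→44T]: ω = 515.0000×35/44 = 409.6591 rpm, dir flips to −; running = −409.6591
Stage 2 [44T→70T]: ω = 409.6591×44/70 = 257.5000 rpm, dir flips to +; running = +257.5000

+257.5000 rpm (same as input, |ω| = 257.5000 rpm)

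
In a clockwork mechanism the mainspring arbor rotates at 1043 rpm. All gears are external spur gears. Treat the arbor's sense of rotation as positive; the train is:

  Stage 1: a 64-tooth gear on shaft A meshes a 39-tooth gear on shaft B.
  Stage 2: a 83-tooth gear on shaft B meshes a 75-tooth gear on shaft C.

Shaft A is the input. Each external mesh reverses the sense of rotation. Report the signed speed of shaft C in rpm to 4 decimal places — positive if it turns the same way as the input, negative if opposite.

+1894.1593 rpm (same as input, |ω| = 1894.1593 rpm)

Stage 1 [64T→39T]: ω = 1043.0000×64/39 = 1711.5897 rpm, dir flips to −; running = −1711.5897
Stage 2 [83T→75T]: ω = 1711.5897×83/75 = 1894.1593 rpm, dir flips to +; running = +1894.1593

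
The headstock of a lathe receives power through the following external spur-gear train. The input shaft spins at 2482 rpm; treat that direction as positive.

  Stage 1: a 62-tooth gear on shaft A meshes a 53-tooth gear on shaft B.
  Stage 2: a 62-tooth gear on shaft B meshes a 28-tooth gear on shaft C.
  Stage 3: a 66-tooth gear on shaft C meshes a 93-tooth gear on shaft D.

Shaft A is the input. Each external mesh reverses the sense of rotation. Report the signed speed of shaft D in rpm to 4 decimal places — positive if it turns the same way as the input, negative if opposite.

Stage 1 [62T→53T]: ω = 2482.0000×62/53 = 2903.4717 rpm, dir flips to −; running = −2903.4717
Stage 2 [62T→28T]: ω = 2903.4717×62/28 = 6429.1159 rpm, dir flips to +; running = +6429.1159
Stage 3 [66T→93T]: ω = 6429.1159×66/93 = 4562.5984 rpm, dir flips to −; running = −4562.5984

-4562.5984 rpm (opposite to input, |ω| = 4562.5984 rpm)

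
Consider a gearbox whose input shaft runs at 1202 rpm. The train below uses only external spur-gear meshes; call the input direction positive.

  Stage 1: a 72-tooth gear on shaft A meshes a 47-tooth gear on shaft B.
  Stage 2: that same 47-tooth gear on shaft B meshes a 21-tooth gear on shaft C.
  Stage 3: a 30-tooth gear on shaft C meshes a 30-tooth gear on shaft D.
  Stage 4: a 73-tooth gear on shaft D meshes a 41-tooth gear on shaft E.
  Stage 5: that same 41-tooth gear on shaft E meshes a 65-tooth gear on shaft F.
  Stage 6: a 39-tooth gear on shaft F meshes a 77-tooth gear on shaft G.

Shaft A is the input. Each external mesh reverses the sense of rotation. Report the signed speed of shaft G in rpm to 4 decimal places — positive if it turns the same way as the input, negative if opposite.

Stage 1 [72T→47T]: ω = 1202.0000×72/47 = 1841.3617 rpm, dir flips to −; running = −1841.3617
Stage 2 [47T→21T]: ω = 1841.3617×47/21 = 4121.1429 rpm, dir flips to +; running = +4121.1429
Stage 3 [30T→30T]: ω = 4121.1429×30/30 = 4121.1429 rpm, dir flips to −; running = −4121.1429
Stage 4 [73T→41T]: ω = 4121.1429×73/41 = 7337.6446 rpm, dir flips to +; running = +7337.6446
Stage 5 [41T→65T]: ω = 7337.6446×41/65 = 4628.3604 rpm, dir flips to −; running = −4628.3604
Stage 6 [39T→77T]: ω = 4628.3604×39/77 = 2344.2345 rpm, dir flips to +; running = +2344.2345

+2344.2345 rpm (same as input, |ω| = 2344.2345 rpm)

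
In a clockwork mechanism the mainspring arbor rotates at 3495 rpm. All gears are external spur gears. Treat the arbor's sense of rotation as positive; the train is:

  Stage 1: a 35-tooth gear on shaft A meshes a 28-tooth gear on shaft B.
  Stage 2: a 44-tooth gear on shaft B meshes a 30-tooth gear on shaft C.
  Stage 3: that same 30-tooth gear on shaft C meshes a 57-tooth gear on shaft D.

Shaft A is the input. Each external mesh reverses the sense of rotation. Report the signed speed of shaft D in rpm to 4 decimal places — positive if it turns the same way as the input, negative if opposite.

-3372.3684 rpm (opposite to input, |ω| = 3372.3684 rpm)

Stage 1 [35T→28T]: ω = 3495.0000×35/28 = 4368.7500 rpm, dir flips to −; running = −4368.7500
Stage 2 [44T→30T]: ω = 4368.7500×44/30 = 6407.5000 rpm, dir flips to +; running = +6407.5000
Stage 3 [30T→57T]: ω = 6407.5000×30/57 = 3372.3684 rpm, dir flips to −; running = −3372.3684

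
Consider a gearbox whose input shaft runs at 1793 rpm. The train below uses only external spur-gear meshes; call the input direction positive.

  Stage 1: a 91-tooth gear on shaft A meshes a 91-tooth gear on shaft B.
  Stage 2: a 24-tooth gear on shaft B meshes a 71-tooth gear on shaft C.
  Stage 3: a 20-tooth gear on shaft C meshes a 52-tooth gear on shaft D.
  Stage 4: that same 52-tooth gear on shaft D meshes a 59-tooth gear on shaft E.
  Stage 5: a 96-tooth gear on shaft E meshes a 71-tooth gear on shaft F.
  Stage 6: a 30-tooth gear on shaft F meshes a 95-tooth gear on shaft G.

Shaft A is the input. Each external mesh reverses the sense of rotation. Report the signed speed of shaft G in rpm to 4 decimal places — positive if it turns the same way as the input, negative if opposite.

+87.7247 rpm (same as input, |ω| = 87.7247 rpm)

Stage 1 [91T→91T]: ω = 1793.0000×91/91 = 1793.0000 rpm, dir flips to −; running = −1793.0000
Stage 2 [24T→71T]: ω = 1793.0000×24/71 = 606.0845 rpm, dir flips to +; running = +606.0845
Stage 3 [20T→52T]: ω = 606.0845×20/52 = 233.1094 rpm, dir flips to −; running = −233.1094
Stage 4 [52T→59T]: ω = 233.1094×52/59 = 205.4524 rpm, dir flips to +; running = +205.4524
Stage 5 [96T→71T]: ω = 205.4524×96/71 = 277.7948 rpm, dir flips to −; running = −277.7948
Stage 6 [30T→95T]: ω = 277.7948×30/95 = 87.7247 rpm, dir flips to +; running = +87.7247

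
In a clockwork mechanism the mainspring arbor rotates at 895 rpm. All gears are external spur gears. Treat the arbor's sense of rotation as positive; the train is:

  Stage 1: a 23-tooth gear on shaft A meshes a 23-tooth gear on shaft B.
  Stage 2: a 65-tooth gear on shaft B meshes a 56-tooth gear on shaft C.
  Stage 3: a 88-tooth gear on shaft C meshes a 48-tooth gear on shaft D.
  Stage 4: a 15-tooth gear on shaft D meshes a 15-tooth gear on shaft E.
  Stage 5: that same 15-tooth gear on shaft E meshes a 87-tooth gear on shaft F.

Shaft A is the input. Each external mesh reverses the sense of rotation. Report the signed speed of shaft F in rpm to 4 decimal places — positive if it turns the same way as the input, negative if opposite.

Stage 1 [23T→23T]: ω = 895.0000×23/23 = 895.0000 rpm, dir flips to −; running = −895.0000
Stage 2 [65T→56T]: ω = 895.0000×65/56 = 1038.8393 rpm, dir flips to +; running = +1038.8393
Stage 3 [88T→48T]: ω = 1038.8393×88/48 = 1904.5387 rpm, dir flips to −; running = −1904.5387
Stage 4 [15T→15T]: ω = 1904.5387×15/15 = 1904.5387 rpm, dir flips to +; running = +1904.5387
Stage 5 [15T→87T]: ω = 1904.5387×15/87 = 328.3687 rpm, dir flips to −; running = −328.3687

-328.3687 rpm (opposite to input, |ω| = 328.3687 rpm)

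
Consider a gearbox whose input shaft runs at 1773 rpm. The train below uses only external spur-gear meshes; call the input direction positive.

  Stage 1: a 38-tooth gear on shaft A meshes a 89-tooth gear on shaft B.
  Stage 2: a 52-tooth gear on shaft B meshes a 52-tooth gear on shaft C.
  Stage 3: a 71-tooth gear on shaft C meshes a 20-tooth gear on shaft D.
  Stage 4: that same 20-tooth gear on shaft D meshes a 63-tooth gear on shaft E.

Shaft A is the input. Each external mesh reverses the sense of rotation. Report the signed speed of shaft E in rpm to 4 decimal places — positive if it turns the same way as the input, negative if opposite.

Stage 1 [38T→89T]: ω = 1773.0000×38/89 = 757.0112 rpm, dir flips to −; running = −757.0112
Stage 2 [52T→52T]: ω = 757.0112×52/52 = 757.0112 rpm, dir flips to +; running = +757.0112
Stage 3 [71T→20T]: ω = 757.0112×71/20 = 2687.3899 rpm, dir flips to −; running = −2687.3899
Stage 4 [20T→63T]: ω = 2687.3899×20/63 = 853.1396 rpm, dir flips to +; running = +853.1396

+853.1396 rpm (same as input, |ω| = 853.1396 rpm)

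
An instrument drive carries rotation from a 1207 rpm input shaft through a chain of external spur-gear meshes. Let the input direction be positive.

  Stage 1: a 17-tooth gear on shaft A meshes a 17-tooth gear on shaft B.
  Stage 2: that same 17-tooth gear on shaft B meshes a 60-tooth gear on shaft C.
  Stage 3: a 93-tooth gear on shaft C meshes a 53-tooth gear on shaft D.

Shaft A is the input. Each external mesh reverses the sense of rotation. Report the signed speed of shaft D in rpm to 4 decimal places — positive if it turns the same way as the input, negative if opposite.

-600.0840 rpm (opposite to input, |ω| = 600.0840 rpm)

Stage 1 [17T→17T]: ω = 1207.0000×17/17 = 1207.0000 rpm, dir flips to −; running = −1207.0000
Stage 2 [17T→60T]: ω = 1207.0000×17/60 = 341.9833 rpm, dir flips to +; running = +341.9833
Stage 3 [93T→53T]: ω = 341.9833×93/53 = 600.0840 rpm, dir flips to −; running = −600.0840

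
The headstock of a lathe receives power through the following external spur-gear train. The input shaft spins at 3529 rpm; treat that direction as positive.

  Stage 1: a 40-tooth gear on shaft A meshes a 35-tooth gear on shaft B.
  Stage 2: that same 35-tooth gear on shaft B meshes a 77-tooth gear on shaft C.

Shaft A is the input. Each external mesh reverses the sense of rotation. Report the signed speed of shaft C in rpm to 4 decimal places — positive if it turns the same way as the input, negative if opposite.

+1833.2468 rpm (same as input, |ω| = 1833.2468 rpm)

Stage 1 [40T→35T]: ω = 3529.0000×40/35 = 4033.1429 rpm, dir flips to −; running = −4033.1429
Stage 2 [35T→77T]: ω = 4033.1429×35/77 = 1833.2468 rpm, dir flips to +; running = +1833.2468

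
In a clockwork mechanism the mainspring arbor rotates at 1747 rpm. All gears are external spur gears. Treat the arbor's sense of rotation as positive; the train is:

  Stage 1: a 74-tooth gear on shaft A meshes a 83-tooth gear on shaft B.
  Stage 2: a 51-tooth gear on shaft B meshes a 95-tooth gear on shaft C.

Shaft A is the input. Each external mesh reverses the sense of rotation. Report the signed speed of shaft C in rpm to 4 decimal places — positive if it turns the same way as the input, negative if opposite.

+836.1672 rpm (same as input, |ω| = 836.1672 rpm)

Stage 1 [74T→83T]: ω = 1747.0000×74/83 = 1557.5663 rpm, dir flips to −; running = −1557.5663
Stage 2 [51T→95T]: ω = 1557.5663×51/95 = 836.1672 rpm, dir flips to +; running = +836.1672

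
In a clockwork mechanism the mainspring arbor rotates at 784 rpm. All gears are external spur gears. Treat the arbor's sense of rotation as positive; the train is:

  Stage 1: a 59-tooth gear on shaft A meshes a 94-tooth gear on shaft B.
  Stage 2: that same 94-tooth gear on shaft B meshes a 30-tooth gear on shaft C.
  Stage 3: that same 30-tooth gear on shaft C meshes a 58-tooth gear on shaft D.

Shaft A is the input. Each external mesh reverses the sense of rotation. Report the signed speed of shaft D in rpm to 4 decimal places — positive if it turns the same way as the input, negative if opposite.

Stage 1 [59T→94T]: ω = 784.0000×59/94 = 492.0851 rpm, dir flips to −; running = −492.0851
Stage 2 [94T→30T]: ω = 492.0851×94/30 = 1541.8667 rpm, dir flips to +; running = +1541.8667
Stage 3 [30T→58T]: ω = 1541.8667×30/58 = 797.5172 rpm, dir flips to −; running = −797.5172

-797.5172 rpm (opposite to input, |ω| = 797.5172 rpm)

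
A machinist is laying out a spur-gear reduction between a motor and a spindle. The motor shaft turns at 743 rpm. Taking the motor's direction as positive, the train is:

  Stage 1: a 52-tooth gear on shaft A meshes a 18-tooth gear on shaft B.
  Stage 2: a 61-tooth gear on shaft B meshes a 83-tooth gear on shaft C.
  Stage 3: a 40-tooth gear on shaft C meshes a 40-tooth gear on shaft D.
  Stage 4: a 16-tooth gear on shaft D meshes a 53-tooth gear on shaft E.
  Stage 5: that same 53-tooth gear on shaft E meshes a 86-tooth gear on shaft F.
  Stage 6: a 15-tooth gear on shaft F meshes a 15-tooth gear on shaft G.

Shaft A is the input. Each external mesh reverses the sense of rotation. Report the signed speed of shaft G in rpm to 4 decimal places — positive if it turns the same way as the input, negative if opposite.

+293.4897 rpm (same as input, |ω| = 293.4897 rpm)

Stage 1 [52T→18T]: ω = 743.0000×52/18 = 2146.4444 rpm, dir flips to −; running = −2146.4444
Stage 2 [61T→83T]: ω = 2146.4444×61/83 = 1577.5074 rpm, dir flips to +; running = +1577.5074
Stage 3 [40T→40T]: ω = 1577.5074×40/40 = 1577.5074 rpm, dir flips to −; running = −1577.5074
Stage 4 [16T→53T]: ω = 1577.5074×16/53 = 476.2286 rpm, dir flips to +; running = +476.2286
Stage 5 [53T→86T]: ω = 476.2286×53/86 = 293.4897 rpm, dir flips to −; running = −293.4897
Stage 6 [15T→15T]: ω = 293.4897×15/15 = 293.4897 rpm, dir flips to +; running = +293.4897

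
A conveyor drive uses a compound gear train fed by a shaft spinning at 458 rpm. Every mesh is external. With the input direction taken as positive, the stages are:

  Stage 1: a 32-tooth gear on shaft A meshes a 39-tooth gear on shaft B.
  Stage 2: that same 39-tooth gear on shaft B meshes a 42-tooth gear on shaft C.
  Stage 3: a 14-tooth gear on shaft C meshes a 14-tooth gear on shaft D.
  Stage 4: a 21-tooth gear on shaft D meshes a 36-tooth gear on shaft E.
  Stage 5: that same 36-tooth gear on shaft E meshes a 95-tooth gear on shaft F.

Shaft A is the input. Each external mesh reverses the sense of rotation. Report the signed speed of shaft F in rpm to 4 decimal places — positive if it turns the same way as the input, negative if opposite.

-77.1368 rpm (opposite to input, |ω| = 77.1368 rpm)

Stage 1 [32T→39T]: ω = 458.0000×32/39 = 375.7949 rpm, dir flips to −; running = −375.7949
Stage 2 [39T→42T]: ω = 375.7949×39/42 = 348.9524 rpm, dir flips to +; running = +348.9524
Stage 3 [14T→14T]: ω = 348.9524×14/14 = 348.9524 rpm, dir flips to −; running = −348.9524
Stage 4 [21T→36T]: ω = 348.9524×21/36 = 203.5556 rpm, dir flips to +; running = +203.5556
Stage 5 [36T→95T]: ω = 203.5556×36/95 = 77.1368 rpm, dir flips to −; running = −77.1368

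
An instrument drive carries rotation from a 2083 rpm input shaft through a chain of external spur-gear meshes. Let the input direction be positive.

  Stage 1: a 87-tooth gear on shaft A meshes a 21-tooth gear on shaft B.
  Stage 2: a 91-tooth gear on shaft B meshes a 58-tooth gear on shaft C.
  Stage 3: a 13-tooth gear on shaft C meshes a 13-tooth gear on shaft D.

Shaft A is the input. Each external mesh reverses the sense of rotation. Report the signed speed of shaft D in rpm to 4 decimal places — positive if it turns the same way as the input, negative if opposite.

Stage 1 [87T→21T]: ω = 2083.0000×87/21 = 8629.5714 rpm, dir flips to −; running = −8629.5714
Stage 2 [91T→58T]: ω = 8629.5714×91/58 = 13539.5000 rpm, dir flips to +; running = +13539.5000
Stage 3 [13T→13T]: ω = 13539.5000×13/13 = 13539.5000 rpm, dir flips to −; running = −13539.5000

-13539.5000 rpm (opposite to input, |ω| = 13539.5000 rpm)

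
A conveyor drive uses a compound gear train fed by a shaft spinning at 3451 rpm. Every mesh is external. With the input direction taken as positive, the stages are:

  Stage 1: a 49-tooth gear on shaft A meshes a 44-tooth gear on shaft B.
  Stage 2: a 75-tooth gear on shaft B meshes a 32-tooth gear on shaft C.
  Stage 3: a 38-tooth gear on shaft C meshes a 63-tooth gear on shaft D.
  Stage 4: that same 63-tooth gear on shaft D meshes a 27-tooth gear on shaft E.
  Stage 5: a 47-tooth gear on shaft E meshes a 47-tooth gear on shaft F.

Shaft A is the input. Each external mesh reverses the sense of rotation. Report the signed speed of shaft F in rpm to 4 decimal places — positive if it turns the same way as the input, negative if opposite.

-12677.0873 rpm (opposite to input, |ω| = 12677.0873 rpm)

Stage 1 [49T→44T]: ω = 3451.0000×49/44 = 3843.1591 rpm, dir flips to −; running = −3843.1591
Stage 2 [75T→32T]: ω = 3843.1591×75/32 = 9007.4041 rpm, dir flips to +; running = +9007.4041
Stage 3 [38T→63T]: ω = 9007.4041×38/63 = 5433.0374 rpm, dir flips to −; running = −5433.0374
Stage 4 [63T→27T]: ω = 5433.0374×63/27 = 12677.0873 rpm, dir flips to +; running = +12677.0873
Stage 5 [47T→47T]: ω = 12677.0873×47/47 = 12677.0873 rpm, dir flips to −; running = −12677.0873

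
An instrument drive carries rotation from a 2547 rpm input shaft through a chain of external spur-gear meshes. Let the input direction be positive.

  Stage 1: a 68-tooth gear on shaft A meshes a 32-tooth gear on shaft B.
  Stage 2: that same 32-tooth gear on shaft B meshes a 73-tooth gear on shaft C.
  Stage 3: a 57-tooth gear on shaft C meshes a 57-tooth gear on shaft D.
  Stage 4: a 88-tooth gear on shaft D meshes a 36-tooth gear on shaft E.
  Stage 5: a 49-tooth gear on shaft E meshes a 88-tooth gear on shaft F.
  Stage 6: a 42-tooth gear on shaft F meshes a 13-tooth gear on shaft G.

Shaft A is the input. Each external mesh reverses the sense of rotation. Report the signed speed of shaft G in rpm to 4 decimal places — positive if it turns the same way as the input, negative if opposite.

+10433.1275 rpm (same as input, |ω| = 10433.1275 rpm)

Stage 1 [68T→32T]: ω = 2547.0000×68/32 = 5412.3750 rpm, dir flips to −; running = −5412.3750
Stage 2 [32T→73T]: ω = 5412.3750×32/73 = 2372.5479 rpm, dir flips to +; running = +2372.5479
Stage 3 [57T→57T]: ω = 2372.5479×57/57 = 2372.5479 rpm, dir flips to −; running = −2372.5479
Stage 4 [88T→36T]: ω = 2372.5479×88/36 = 5799.5616 rpm, dir flips to +; running = +5799.5616
Stage 5 [49T→88T]: ω = 5799.5616×49/88 = 3229.3014 rpm, dir flips to −; running = −3229.3014
Stage 6 [42T→13T]: ω = 3229.3014×42/13 = 10433.1275 rpm, dir flips to +; running = +10433.1275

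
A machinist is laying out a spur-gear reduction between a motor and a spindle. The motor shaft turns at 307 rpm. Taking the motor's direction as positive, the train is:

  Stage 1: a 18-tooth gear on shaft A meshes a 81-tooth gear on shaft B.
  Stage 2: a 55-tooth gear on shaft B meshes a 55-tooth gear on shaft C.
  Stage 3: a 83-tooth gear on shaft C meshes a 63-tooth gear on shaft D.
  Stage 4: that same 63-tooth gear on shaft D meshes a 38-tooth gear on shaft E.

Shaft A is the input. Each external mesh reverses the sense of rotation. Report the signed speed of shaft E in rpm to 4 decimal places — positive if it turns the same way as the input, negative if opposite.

+149.0117 rpm (same as input, |ω| = 149.0117 rpm)

Stage 1 [18T→81T]: ω = 307.0000×18/81 = 68.2222 rpm, dir flips to −; running = −68.2222
Stage 2 [55T→55T]: ω = 68.2222×55/55 = 68.2222 rpm, dir flips to +; running = +68.2222
Stage 3 [83T→63T]: ω = 68.2222×83/63 = 89.8801 rpm, dir flips to −; running = −89.8801
Stage 4 [63T→38T]: ω = 89.8801×63/38 = 149.0117 rpm, dir flips to +; running = +149.0117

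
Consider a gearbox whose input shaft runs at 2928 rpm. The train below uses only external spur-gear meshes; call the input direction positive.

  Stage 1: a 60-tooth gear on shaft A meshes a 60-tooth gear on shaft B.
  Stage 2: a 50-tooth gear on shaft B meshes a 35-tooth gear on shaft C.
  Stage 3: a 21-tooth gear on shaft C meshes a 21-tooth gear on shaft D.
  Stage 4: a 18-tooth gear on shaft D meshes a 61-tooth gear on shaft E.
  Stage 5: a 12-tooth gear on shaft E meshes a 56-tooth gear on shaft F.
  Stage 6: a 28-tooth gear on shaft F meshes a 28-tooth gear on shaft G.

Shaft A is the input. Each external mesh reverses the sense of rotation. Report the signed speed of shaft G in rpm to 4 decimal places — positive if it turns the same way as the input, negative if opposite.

Stage 1 [60T→60T]: ω = 2928.0000×60/60 = 2928.0000 rpm, dir flips to −; running = −2928.0000
Stage 2 [50T→35T]: ω = 2928.0000×50/35 = 4182.8571 rpm, dir flips to +; running = +4182.8571
Stage 3 [21T→21T]: ω = 4182.8571×21/21 = 4182.8571 rpm, dir flips to −; running = −4182.8571
Stage 4 [18T→61T]: ω = 4182.8571×18/61 = 1234.2857 rpm, dir flips to +; running = +1234.2857
Stage 5 [12T→56T]: ω = 1234.2857×12/56 = 264.4898 rpm, dir flips to −; running = −264.4898
Stage 6 [28T→28T]: ω = 264.4898×28/28 = 264.4898 rpm, dir flips to +; running = +264.4898

+264.4898 rpm (same as input, |ω| = 264.4898 rpm)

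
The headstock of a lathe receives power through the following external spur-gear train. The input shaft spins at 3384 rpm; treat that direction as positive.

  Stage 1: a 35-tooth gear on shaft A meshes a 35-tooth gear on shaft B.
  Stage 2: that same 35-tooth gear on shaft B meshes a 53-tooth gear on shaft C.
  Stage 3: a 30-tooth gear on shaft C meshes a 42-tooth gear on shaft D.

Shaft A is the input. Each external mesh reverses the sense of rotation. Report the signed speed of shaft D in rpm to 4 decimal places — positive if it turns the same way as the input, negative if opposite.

Stage 1 [35T→35T]: ω = 3384.0000×35/35 = 3384.0000 rpm, dir flips to −; running = −3384.0000
Stage 2 [35T→53T]: ω = 3384.0000×35/53 = 2234.7170 rpm, dir flips to +; running = +2234.7170
Stage 3 [30T→42T]: ω = 2234.7170×30/42 = 1596.2264 rpm, dir flips to −; running = −1596.2264

-1596.2264 rpm (opposite to input, |ω| = 1596.2264 rpm)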